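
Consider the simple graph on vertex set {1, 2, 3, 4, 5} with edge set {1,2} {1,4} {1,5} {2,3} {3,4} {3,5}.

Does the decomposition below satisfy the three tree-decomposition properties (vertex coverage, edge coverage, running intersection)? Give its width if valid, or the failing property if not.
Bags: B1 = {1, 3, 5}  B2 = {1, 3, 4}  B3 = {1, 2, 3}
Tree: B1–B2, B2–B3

Yes; width 2.

Vertex coverage: the bags together contain {1, 2, 3, 4, 5}, the full vertex set. Edge coverage: each edge of G has both endpoints in at least one bag. Running intersection: for every vertex, the bags containing it form a connected subtree. All three properties hold, so this is a valid tree decomposition of width max|bag| − 1 = 2, and hence tw(G) ≤ 2.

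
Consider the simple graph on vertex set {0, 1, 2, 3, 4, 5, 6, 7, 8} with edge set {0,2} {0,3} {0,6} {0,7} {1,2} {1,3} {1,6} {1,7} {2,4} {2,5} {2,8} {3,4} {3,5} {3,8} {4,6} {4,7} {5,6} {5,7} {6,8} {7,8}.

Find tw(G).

4

A width-4 tree decomposition is:
Bags: B1 = {1, 2, 3, 6, 7}  B2 = {0, 2, 3, 6, 7}  B3 = {2, 3, 5, 6, 7}  B4 = {2, 3, 4, 6, 7}  B5 = {2, 3, 6, 7, 8}
Tree: B1–B2, B2–B3, B3–B4, B4–B5
Every bag has size at most 5, so the width is 5 − 1 = 4 and tw(G) ≤ 4. For the lower bound: the 5 vertex sets {1,3}, {0,6}, {5,7}, {2}, {4} are disjoint, each induces a connected subgraph, and every pair is joined by at least one edge of G. Contracting each set to a single vertex therefore yields K_{5} as a minor, and since treewidth is minor-monotone, tw(G) ≥ tw(K_{5}) = 4. Therefore the treewidth is 4.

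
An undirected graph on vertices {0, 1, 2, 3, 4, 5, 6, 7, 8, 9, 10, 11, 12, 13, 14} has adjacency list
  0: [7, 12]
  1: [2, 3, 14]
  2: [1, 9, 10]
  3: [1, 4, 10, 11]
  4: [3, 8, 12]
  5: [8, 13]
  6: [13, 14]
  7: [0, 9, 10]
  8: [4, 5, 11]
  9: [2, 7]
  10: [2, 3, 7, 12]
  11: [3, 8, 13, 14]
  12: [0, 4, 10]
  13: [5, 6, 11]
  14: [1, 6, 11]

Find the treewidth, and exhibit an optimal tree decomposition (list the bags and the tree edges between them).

Each bag holds 4 vertices, so the decomposition has width 3, which upper-bounds the treewidth. For the lower bound: the 4 vertex sets {0,7,9}, {2}, {10}, {1,3,4,12} are disjoint, each induces a connected subgraph, and every pair is joined by at least one edge of G. Contracting each set to a single vertex therefore yields K_{4} as a minor, and since treewidth is minor-monotone, tw(G) ≥ tw(K_{4}) = 3. Therefore the treewidth is 3.

Treewidth 3.
One such decomposition:
Bags: B1 = {0, 2, 7, 9}  B2 = {0, 2, 7, 10}  B3 = {0, 2, 10, 12}  B4 = {1, 2, 10, 12}  B5 = {1, 3, 10, 12}  B6 = {1, 3, 4, 12}  B7 = {1, 3, 4, 14}  B8 = {3, 4, 11, 14}  B9 = {4, 8, 11, 14}  B10 = {6, 8, 11, 14}  B11 = {6, 8, 11, 13}  B12 = {5, 6, 8, 13}
Tree: B1–B2, B2–B3, B3–B4, B4–B5, B5–B6, B6–B7, B7–B8, B8–B9, B9–B10, B10–B11, B11–B12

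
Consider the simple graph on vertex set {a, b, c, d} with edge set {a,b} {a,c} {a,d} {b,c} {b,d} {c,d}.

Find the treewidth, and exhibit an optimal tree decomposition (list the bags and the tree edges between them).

A single bag containing all 4 vertices is trivially a valid decomposition of width 3. For the lower bound, the 4 vertices {a, b, c, d} are pairwise adjacent, and any tree decomposition puts a clique entirely inside one bag — forcing width ≥ 3. The upper and lower bounds meet at 3, so that is the treewidth.

Treewidth 3.
Bags: B1 = {a, b, c, d}
Tree: (single bag)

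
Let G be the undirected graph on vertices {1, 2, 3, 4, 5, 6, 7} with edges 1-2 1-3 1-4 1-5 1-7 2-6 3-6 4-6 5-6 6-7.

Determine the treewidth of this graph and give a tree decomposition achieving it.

Treewidth 2.
One optimal decomposition is:
Bags: B1 = {1, 2, 6}  B2 = {1, 6, 7}  B3 = {1, 5, 6}  B4 = {1, 3, 6}  B5 = {1, 4, 6}
Tree: B1–B2, B2–B3, B3–B4, B4–B5

Each bag holds 3 vertices, so the decomposition has width 2, which upper-bounds the treewidth. The edges 6–2–1–7–6 form a cycle, so G is not a tree and its treewidth is at least 2. The upper and lower bounds meet at 2, so that is the treewidth.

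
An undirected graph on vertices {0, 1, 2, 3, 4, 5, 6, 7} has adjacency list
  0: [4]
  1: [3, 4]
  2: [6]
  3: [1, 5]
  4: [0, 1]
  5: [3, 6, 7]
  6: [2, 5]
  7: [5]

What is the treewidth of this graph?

1

A width-1 tree decomposition is:
Bags: B1 = {3, 5}  B2 = {5, 6}  B3 = {1, 3}  B4 = {1, 4}  B5 = {5, 7}  B6 = {2, 6}  B7 = {0, 4}
Tree: B1–B2, B1–B3, B3–B4, B1–B5, B2–B6, B4–B7
The largest bag has 2 vertices, giving width 1; this decomposition certifies tw(G) ≤ 1. G has an edge, so its treewidth is at least 1. Combining the bounds, tw(G) = 1.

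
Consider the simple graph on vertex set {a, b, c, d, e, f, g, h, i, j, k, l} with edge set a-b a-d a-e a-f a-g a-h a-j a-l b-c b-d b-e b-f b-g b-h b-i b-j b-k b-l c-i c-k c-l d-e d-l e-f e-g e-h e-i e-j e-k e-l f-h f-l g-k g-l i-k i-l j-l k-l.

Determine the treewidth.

4

A width-4 tree decomposition is:
Bags: B1 = {a, b, d, e, l}  B2 = {a, b, e, g, l}  B3 = {b, e, g, k, l}  B4 = {b, e, i, k, l}  B5 = {a, b, e, j, l}  B6 = {a, b, e, f, l}  B7 = {a, b, e, f, h}  B8 = {b, c, i, k, l}
Tree: B1–B2, B2–B3, B3–B4, B2–B5, B1–B6, B6–B7, B4–B8
Each bag holds 5 vertices, so the decomposition has width 4, which upper-bounds the treewidth. For the lower bound, the 5 vertices {a, b, e, f, h} are pairwise adjacent, and any tree decomposition puts a clique entirely inside one bag — forcing width ≥ 4. Hence tw(G) = 4 exactly.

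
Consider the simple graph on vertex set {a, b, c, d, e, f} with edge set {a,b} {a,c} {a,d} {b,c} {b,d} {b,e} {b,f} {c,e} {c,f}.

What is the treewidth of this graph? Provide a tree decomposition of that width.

Treewidth 2.
One optimal decomposition is:
Bags: B1 = {b, c, f}  B2 = {b, c, e}  B3 = {a, b, c}  B4 = {a, b, d}
Tree: B1–B2, B2–B3, B3–B4

Each bag holds 3 vertices, so the decomposition has width 2, which upper-bounds the treewidth. On the other hand G contains the 3-clique {a, b, d}. A clique must lie in a single bag of any decomposition, so no decomposition can have width below 2. Combining the bounds, tw(G) = 2.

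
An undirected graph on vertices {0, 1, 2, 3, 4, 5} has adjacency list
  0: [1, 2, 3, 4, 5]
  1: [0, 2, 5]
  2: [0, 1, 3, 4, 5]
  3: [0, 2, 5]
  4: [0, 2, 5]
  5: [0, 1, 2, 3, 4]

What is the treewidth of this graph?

A width-3 tree decomposition is:
Bags: B1 = {0, 2, 4, 5}  B2 = {0, 1, 2, 5}  B3 = {0, 2, 3, 5}
Tree: B1–B2, B2–B3
Every bag has size at most 4, so the width is 4 − 1 = 3 and tw(G) ≤ 3. On the other hand G contains the 4-clique {0, 1, 2, 5}. A clique must lie in a single bag of any decomposition, so no decomposition can have width below 3. Hence tw(G) = 3 exactly.

3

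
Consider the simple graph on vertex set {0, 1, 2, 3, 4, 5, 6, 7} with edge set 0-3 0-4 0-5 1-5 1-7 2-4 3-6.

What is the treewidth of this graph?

1

A width-1 tree decomposition is:
Bags: B1 = {0, 3}  B2 = {0, 5}  B3 = {0, 4}  B4 = {1, 5}  B5 = {1, 7}  B6 = {2, 4}  B7 = {3, 6}
Tree: B1–B2, B1–B3, B2–B4, B4–B5, B3–B6, B1–B7
The largest bag has 2 vertices, giving width 1; this decomposition certifies tw(G) ≤ 1. Since G has at least one edge (e.g. 0–3), it is not an edgeless graph, so tw(G) ≥ 1. Combining the bounds, tw(G) = 1.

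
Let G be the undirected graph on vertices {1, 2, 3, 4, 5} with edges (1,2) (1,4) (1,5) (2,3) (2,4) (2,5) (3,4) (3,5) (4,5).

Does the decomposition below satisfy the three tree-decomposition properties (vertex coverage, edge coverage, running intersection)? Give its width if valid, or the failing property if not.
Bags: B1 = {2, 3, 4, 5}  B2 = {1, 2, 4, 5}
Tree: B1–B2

Yes; width 3.

Every vertex of G appears in some bag (union = {1, 2, 3, 4, 5}); every edge is covered by a bag; and for each vertex v the set of bags containing v is connected in the bag tree. The decomposition is therefore valid. The largest bag has 4 vertices, so the width is 3.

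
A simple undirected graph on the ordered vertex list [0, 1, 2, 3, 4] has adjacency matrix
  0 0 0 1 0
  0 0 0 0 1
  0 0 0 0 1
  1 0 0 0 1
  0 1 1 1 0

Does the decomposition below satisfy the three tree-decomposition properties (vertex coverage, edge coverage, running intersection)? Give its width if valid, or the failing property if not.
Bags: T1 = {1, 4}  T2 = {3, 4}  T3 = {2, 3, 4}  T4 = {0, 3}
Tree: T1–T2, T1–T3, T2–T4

No — bags containing vertex 3 are not connected in the tree.

A tree decomposition must satisfy three properties: every vertex lies in some bag; for every edge, both endpoints lie together in some bag; and for every vertex, the bags containing it form a connected subtree. Here bags containing vertex 3 are not connected in the tree, so the decomposition is invalid.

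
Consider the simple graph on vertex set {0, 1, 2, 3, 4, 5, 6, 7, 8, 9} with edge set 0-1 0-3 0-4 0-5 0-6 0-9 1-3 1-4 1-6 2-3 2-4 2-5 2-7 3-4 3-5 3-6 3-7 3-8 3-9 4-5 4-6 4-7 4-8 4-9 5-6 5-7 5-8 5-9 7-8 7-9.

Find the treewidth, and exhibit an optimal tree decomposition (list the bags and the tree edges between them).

Each bag holds 5 vertices, so the decomposition has width 4, which upper-bounds the treewidth. On the other hand G contains the 5-clique {0, 1, 3, 4, 6}. A clique must lie in a single bag of any decomposition, so no decomposition can have width below 4. The upper and lower bounds meet at 4, so that is the treewidth.

Treewidth 4.
One such decomposition:
Bags: B1 = {0, 3, 4, 5, 9}  B2 = {3, 4, 5, 7, 9}  B3 = {0, 3, 4, 5, 6}  B4 = {2, 3, 4, 5, 7}  B5 = {3, 4, 5, 7, 8}  B6 = {0, 1, 3, 4, 6}
Tree: B1–B2, B1–B3, B2–B4, B4–B5, B3–B6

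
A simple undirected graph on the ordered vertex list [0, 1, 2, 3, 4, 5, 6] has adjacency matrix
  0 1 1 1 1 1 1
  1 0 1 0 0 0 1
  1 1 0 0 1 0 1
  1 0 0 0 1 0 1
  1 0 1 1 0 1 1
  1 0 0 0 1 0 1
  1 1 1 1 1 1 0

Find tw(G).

A width-3 tree decomposition is:
Bags: B1 = {0, 1, 2, 6}  B2 = {0, 2, 4, 6}  B3 = {0, 4, 5, 6}  B4 = {0, 3, 4, 6}
Tree: B1–B2, B2–B3, B2–B4
Each bag holds 4 vertices, so the decomposition has width 3, which upper-bounds the treewidth. Conversely, {0, 1, 2, 6} is a clique of size 4, and the vertices of any clique must share a bag in every tree decomposition; so some bag has ≥ 4 vertices and tw(G) ≥ 3. Combining the bounds, tw(G) = 3.

3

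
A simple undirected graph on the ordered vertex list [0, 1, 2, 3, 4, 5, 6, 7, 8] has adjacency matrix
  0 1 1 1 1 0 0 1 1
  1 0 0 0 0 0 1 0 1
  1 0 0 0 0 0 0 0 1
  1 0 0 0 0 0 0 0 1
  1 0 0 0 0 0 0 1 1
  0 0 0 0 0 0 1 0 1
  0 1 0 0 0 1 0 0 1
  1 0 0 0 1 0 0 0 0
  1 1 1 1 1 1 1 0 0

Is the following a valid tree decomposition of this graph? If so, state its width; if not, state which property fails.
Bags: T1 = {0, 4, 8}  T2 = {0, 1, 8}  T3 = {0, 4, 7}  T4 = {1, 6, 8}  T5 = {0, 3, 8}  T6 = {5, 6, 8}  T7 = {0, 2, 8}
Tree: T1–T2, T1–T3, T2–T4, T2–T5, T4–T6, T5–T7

Yes; width 2.

Vertex coverage: the bags together contain {0, 1, 2, 3, 4, 5, 6, 7, 8}, the full vertex set. Edge coverage: each edge of G has both endpoints in at least one bag. Running intersection: for every vertex, the bags containing it form a connected subtree. All three properties hold, so this is a valid tree decomposition of width max|bag| − 1 = 2, and hence tw(G) ≤ 2.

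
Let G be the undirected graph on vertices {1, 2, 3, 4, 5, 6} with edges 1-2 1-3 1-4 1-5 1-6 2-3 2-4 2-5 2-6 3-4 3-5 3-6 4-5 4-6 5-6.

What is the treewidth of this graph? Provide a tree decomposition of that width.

Treewidth 5.
One optimal decomposition is:
Bags: B1 = {1, 2, 3, 4, 5, 6}
Tree: (single bag)

A single bag containing all 6 vertices is trivially a valid decomposition of width 5. On the other hand G contains the 6-clique {1, 2, 3, 4, 5, 6}. A clique must lie in a single bag of any decomposition, so no decomposition can have width below 5. Combining the bounds, tw(G) = 5.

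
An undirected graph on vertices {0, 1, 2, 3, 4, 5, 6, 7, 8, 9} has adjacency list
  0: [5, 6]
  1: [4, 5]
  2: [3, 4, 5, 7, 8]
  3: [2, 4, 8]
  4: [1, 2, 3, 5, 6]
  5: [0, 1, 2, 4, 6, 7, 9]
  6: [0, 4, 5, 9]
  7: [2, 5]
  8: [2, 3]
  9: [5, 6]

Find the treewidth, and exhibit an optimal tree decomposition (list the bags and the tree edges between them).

Treewidth 2.
Bags: B1 = {4, 5, 6}  B2 = {1, 4, 5}  B3 = {5, 6, 9}  B4 = {2, 4, 5}  B5 = {0, 5, 6}  B6 = {2, 5, 7}  B7 = {2, 3, 4}  B8 = {2, 3, 8}
Tree: B1–B2, B1–B3, B1–B4, B3–B5, B4–B6, B4–B7, B7–B8

Every bag has size at most 3, so the width is 3 − 1 = 2 and tw(G) ≤ 2. Conversely, {2, 3, 8} is a clique of size 3, and the vertices of any clique must share a bag in every tree decomposition; so some bag has ≥ 3 vertices and tw(G) ≥ 2. Therefore the treewidth is 2.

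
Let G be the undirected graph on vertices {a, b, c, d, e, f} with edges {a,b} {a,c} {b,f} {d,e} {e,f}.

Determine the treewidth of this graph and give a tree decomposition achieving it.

Each bag holds 2 vertices, so the decomposition has width 1, which upper-bounds the treewidth. Since G has at least one edge (e.g. d–e), it is not an edgeless graph, so tw(G) ≥ 1. The upper and lower bounds meet at 1, so that is the treewidth.

Treewidth 1.
One such decomposition:
Bags: B1 = {d, e}  B2 = {e, f}  B3 = {b, f}  B4 = {a, b}  B5 = {a, c}
Tree: B1–B2, B2–B3, B3–B4, B4–B5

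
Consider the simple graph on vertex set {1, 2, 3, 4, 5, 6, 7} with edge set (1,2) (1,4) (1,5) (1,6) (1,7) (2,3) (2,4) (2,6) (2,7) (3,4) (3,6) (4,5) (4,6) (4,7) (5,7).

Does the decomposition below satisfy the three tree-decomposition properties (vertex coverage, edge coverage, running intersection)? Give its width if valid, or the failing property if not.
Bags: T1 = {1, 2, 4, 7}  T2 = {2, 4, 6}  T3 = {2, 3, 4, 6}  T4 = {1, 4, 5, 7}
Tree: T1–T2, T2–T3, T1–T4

A tree decomposition must satisfy three properties: every vertex lies in some bag; for every edge, both endpoints lie together in some bag; and for every vertex, the bags containing it form a connected subtree. Here edge (1,6) lies in no bag, so the decomposition is invalid.

No — edge (1,6) lies in no bag.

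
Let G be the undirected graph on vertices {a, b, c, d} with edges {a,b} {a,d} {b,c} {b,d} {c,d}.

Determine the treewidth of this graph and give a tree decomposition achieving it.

The largest bag has 3 vertices, giving width 2; this decomposition certifies tw(G) ≤ 2. Conversely, {b, c, d} is a clique of size 3, and the vertices of any clique must share a bag in every tree decomposition; so some bag has ≥ 3 vertices and tw(G) ≥ 2. The upper and lower bounds meet at 2, so that is the treewidth.

Treewidth 2.
Bags: B1 = {a, b, d}  B2 = {b, c, d}
Tree: B1–B2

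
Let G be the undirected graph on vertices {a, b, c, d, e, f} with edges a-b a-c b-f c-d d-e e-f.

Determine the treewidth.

2

A width-2 tree decomposition is:
Bags: B1 = {a, b, f}  B2 = {a, c, f}  B3 = {c, d, f}  B4 = {d, e, f}
Tree: B1–B2, B2–B3, B3–B4
The largest bag has 3 vertices, giving width 2; this decomposition certifies tw(G) ≤ 2. Since f–b–a–c–d–e–f is a cycle in G, G is not acyclic. Forests are exactly the graphs of treewidth ≤ 1, so tw(G) ≥ 2. Therefore the treewidth is 2.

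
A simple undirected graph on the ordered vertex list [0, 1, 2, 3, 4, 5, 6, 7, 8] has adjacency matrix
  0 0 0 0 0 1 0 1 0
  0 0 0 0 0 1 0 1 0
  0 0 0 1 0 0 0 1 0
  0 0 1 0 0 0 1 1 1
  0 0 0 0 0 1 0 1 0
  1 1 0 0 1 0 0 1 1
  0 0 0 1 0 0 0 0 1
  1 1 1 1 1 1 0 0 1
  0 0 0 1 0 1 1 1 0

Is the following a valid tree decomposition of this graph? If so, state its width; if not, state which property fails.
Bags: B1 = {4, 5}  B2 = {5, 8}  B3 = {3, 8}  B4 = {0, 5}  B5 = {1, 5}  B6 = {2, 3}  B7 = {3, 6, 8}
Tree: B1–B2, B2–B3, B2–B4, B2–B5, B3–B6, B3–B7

No — vertex 7 appears in no bag.

A tree decomposition must satisfy three properties: every vertex lies in some bag; for every edge, both endpoints lie together in some bag; and for every vertex, the bags containing it form a connected subtree. Here vertex 7 appears in no bag, so the decomposition is invalid.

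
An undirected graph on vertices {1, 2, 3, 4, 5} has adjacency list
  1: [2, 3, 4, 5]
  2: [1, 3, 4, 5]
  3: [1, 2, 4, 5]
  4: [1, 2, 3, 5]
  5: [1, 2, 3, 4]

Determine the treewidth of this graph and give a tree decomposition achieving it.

Treewidth 4.
One such decomposition:
Bags: B1 = {1, 2, 3, 4, 5}
Tree: (single bag)

With just one bag of size 5, the width is 5 − 1 = 4, so tw(G) ≤ 4. On the other hand G contains the 5-clique {1, 2, 3, 4, 5}. A clique must lie in a single bag of any decomposition, so no decomposition can have width below 4. Hence tw(G) = 4 exactly.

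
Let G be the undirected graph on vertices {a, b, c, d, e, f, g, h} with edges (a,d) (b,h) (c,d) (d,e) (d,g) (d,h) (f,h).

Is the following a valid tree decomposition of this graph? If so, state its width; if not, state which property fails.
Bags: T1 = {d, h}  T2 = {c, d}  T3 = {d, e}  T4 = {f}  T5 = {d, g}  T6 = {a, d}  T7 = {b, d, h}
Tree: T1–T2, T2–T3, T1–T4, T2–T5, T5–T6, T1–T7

No — edge (h,f) lies in no bag.

A tree decomposition must satisfy three properties: every vertex lies in some bag; for every edge, both endpoints lie together in some bag; and for every vertex, the bags containing it form a connected subtree. Here edge (h,f) lies in no bag, so the decomposition is invalid.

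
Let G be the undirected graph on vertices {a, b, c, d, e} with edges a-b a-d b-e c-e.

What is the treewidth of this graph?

A width-1 tree decomposition is:
Bags: B1 = {a, d}  B2 = {a, b}  B3 = {b, e}  B4 = {c, e}
Tree: B1–B2, B2–B3, B3–B4
The largest bag has 2 vertices, giving width 1; this decomposition certifies tw(G) ≤ 1. Since G has at least one edge (e.g. d–a), it is not an edgeless graph, so tw(G) ≥ 1. Combining the bounds, tw(G) = 1.

1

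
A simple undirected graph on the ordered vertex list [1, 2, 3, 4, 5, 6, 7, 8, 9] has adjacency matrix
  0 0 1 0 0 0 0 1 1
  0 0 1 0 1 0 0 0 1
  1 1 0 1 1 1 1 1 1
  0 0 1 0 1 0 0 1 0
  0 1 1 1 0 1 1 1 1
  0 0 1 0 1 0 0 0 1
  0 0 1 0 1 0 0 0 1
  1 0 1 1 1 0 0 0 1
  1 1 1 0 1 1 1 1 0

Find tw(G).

A width-3 tree decomposition is:
Bags: B1 = {2, 3, 5, 9}  B2 = {3, 5, 7, 9}  B3 = {3, 5, 8, 9}  B4 = {3, 5, 6, 9}  B5 = {1, 3, 8, 9}  B6 = {3, 4, 5, 8}
Tree: B1–B2, B1–B3, B1–B4, B3–B5, B3–B6
Every bag has size at most 4, so the width is 4 − 1 = 3 and tw(G) ≤ 3. Conversely, {1, 3, 8, 9} is a clique of size 4, and the vertices of any clique must share a bag in every tree decomposition; so some bag has ≥ 4 vertices and tw(G) ≥ 3. The upper and lower bounds meet at 3, so that is the treewidth.

3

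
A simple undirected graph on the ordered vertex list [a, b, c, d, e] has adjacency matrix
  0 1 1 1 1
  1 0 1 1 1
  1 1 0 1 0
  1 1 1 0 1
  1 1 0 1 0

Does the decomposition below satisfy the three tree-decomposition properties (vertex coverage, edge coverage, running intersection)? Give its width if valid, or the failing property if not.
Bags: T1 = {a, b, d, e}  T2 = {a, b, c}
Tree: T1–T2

No — edge (d,c) lies in no bag.

A tree decomposition must satisfy three properties: every vertex lies in some bag; for every edge, both endpoints lie together in some bag; and for every vertex, the bags containing it form a connected subtree. Here edge (d,c) lies in no bag, so the decomposition is invalid.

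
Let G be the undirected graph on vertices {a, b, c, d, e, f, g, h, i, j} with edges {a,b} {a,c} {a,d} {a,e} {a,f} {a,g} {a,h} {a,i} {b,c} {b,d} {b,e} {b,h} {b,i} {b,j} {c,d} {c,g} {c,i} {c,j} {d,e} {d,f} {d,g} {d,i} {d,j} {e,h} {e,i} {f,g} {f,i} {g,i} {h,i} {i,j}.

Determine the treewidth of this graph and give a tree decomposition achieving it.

The largest bag has 5 vertices, giving width 4; this decomposition certifies tw(G) ≤ 4. Conversely, {b, c, d, i, j} is a clique of size 5, and the vertices of any clique must share a bag in every tree decomposition; so some bag has ≥ 5 vertices and tw(G) ≥ 4. Hence tw(G) = 4 exactly.

Treewidth 4.
One such decomposition:
Bags: B1 = {a, b, d, e, i}  B2 = {a, b, c, d, i}  B3 = {b, c, d, i, j}  B4 = {a, c, d, g, i}  B5 = {a, b, e, h, i}  B6 = {a, d, f, g, i}
Tree: B1–B2, B2–B3, B2–B4, B1–B5, B4–B6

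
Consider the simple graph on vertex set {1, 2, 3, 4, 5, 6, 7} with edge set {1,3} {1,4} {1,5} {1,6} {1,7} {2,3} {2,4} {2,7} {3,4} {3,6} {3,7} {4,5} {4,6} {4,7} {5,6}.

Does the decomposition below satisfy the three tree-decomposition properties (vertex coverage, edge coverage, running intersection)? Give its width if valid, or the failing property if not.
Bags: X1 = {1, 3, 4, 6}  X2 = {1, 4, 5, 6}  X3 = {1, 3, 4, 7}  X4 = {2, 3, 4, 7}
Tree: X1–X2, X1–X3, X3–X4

Yes; width 3.

Every vertex of G appears in some bag (union = {1, 2, 3, 4, 5, 6, 7}); every edge is covered by a bag; and for each vertex v the set of bags containing v is connected in the bag tree. The decomposition is therefore valid. The largest bag has 4 vertices, so the width is 3.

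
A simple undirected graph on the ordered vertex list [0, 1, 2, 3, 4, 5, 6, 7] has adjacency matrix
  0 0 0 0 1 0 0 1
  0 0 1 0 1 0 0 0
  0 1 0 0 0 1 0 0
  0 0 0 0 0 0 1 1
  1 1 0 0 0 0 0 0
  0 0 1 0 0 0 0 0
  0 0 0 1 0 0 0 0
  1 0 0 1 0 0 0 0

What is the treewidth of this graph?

1

A width-1 tree decomposition is:
Bags: B1 = {3, 6}  B2 = {3, 7}  B3 = {0, 7}  B4 = {0, 4}  B5 = {1, 4}  B6 = {1, 2}  B7 = {2, 5}
Tree: B1–B2, B2–B3, B3–B4, B4–B5, B5–B6, B6–B7
Each bag holds 2 vertices, so the decomposition has width 1, which upper-bounds the treewidth. G has an edge, so its treewidth is at least 1. Therefore the treewidth is 1.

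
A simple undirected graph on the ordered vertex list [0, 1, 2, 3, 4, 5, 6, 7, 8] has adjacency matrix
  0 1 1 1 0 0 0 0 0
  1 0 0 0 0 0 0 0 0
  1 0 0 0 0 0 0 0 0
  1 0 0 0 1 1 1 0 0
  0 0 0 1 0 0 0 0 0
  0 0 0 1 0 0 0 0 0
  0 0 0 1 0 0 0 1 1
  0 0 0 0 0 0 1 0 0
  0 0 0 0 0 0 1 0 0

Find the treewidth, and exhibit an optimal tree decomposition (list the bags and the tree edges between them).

Every bag has size at most 2, so the width is 2 − 1 = 1 and tw(G) ≤ 1. G has an edge, so its treewidth is at least 1. Hence tw(G) = 1 exactly.

Treewidth 1.
Bags: B1 = {3, 6}  B2 = {6, 8}  B3 = {0, 3}  B4 = {3, 5}  B5 = {6, 7}  B6 = {3, 4}  B7 = {0, 2}  B8 = {0, 1}
Tree: B1–B2, B1–B3, B3–B4, B2–B5, B4–B6, B3–B7, B3–B8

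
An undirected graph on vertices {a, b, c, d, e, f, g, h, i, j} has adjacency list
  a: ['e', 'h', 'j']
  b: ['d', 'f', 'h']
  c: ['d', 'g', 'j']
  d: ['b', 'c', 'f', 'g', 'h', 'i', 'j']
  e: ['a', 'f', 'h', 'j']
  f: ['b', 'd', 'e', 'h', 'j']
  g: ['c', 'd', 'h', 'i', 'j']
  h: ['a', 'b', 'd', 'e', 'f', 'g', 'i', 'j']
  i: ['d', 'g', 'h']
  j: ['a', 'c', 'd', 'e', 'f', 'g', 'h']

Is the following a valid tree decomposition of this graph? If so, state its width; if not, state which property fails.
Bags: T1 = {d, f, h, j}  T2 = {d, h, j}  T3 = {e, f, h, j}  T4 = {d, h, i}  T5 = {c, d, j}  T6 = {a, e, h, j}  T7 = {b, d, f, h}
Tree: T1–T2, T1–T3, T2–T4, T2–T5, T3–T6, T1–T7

No — vertex g appears in no bag.

A tree decomposition must satisfy three properties: every vertex lies in some bag; for every edge, both endpoints lie together in some bag; and for every vertex, the bags containing it form a connected subtree. Here vertex g appears in no bag, so the decomposition is invalid.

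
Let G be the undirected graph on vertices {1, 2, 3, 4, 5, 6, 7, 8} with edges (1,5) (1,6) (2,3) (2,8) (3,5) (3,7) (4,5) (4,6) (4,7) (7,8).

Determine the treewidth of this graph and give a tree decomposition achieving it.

The largest bag has 3 vertices, giving width 2; this decomposition certifies tw(G) ≤ 2. Since 2–8–7–3–2 is a cycle in G, G is not acyclic. Forests are exactly the graphs of treewidth ≤ 1, so tw(G) ≥ 2. Combining the bounds, tw(G) = 2.

Treewidth 2.
One optimal decomposition is:
Bags: B1 = {2, 3, 8}  B2 = {3, 7, 8}  B3 = {3, 5, 7}  B4 = {4, 5, 7}  B5 = {1, 4, 5}  B6 = {1, 4, 6}
Tree: B1–B2, B2–B3, B3–B4, B4–B5, B5–B6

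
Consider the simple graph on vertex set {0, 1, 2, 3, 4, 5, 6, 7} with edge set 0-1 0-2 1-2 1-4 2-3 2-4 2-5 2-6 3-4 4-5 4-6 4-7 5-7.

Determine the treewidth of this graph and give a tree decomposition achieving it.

The largest bag has 3 vertices, giving width 2; this decomposition certifies tw(G) ≤ 2. Conversely, {0, 1, 2} is a clique of size 3, and the vertices of any clique must share a bag in every tree decomposition; so some bag has ≥ 3 vertices and tw(G) ≥ 2. Hence tw(G) = 2 exactly.

Treewidth 2.
One such decomposition:
Bags: B1 = {4, 5, 7}  B2 = {2, 4, 5}  B3 = {2, 3, 4}  B4 = {1, 2, 4}  B5 = {2, 4, 6}  B6 = {0, 1, 2}
Tree: B1–B2, B2–B3, B2–B4, B4–B5, B4–B6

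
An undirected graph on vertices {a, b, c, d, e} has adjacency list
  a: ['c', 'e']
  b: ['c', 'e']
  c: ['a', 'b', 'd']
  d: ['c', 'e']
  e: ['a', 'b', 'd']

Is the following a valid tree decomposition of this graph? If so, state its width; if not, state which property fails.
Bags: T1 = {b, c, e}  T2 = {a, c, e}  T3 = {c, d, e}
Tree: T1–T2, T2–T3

Every vertex of G appears in some bag (union = {a, b, c, d, e}); every edge is covered by a bag; and for each vertex v the set of bags containing v is connected in the bag tree. The decomposition is therefore valid. The largest bag has 3 vertices, so the width is 2.

Yes; width 2.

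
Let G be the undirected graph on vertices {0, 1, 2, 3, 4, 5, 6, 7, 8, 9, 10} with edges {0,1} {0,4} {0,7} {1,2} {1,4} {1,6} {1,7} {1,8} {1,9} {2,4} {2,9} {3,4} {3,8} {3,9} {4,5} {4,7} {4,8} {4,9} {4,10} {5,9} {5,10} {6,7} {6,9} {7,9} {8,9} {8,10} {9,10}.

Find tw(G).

A width-3 tree decomposition is:
Bags: B1 = {1, 4, 7, 9}  B2 = {1, 4, 8, 9}  B3 = {0, 1, 4, 7}  B4 = {4, 8, 9, 10}  B5 = {3, 4, 8, 9}  B6 = {1, 2, 4, 9}  B7 = {4, 5, 9, 10}  B8 = {1, 6, 7, 9}
Tree: B1–B2, B1–B3, B2–B4, B2–B5, B2–B6, B4–B7, B1–B8
The largest bag has 4 vertices, giving width 3; this decomposition certifies tw(G) ≤ 3. On the other hand G contains the 4-clique {0, 1, 4, 7}. A clique must lie in a single bag of any decomposition, so no decomposition can have width below 3. The upper and lower bounds meet at 3, so that is the treewidth.

3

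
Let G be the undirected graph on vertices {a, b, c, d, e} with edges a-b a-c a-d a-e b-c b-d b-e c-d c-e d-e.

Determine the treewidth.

A width-4 tree decomposition is:
Bags: B1 = {a, b, c, d, e}
Tree: (single bag)
With just one bag of size 5, the width is 5 − 1 = 4, so tw(G) ≤ 4. Conversely, {a, b, c, d, e} is a clique of size 5, and the vertices of any clique must share a bag in every tree decomposition; so some bag has ≥ 5 vertices and tw(G) ≥ 4. Hence tw(G) = 4 exactly.

4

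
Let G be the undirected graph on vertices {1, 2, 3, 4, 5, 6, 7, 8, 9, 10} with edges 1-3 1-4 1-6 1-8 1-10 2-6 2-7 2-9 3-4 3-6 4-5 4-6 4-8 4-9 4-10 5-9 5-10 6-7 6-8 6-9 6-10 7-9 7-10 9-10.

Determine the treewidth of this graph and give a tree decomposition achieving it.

Each bag holds 4 vertices, so the decomposition has width 3, which upper-bounds the treewidth. For the lower bound, the 4 vertices {4, 5, 9, 10} are pairwise adjacent, and any tree decomposition puts a clique entirely inside one bag — forcing width ≥ 3. Combining the bounds, tw(G) = 3.

Treewidth 3.
One optimal decomposition is:
Bags: B1 = {1, 4, 6, 8}  B2 = {1, 4, 6, 10}  B3 = {4, 6, 9, 10}  B4 = {6, 7, 9, 10}  B5 = {4, 5, 9, 10}  B6 = {1, 3, 4, 6}  B7 = {2, 6, 7, 9}
Tree: B1–B2, B2–B3, B3–B4, B3–B5, B2–B6, B4–B7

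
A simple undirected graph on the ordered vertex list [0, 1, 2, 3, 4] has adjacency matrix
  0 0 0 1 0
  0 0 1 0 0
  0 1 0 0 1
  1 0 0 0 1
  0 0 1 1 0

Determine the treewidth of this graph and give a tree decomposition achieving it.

Treewidth 1.
One optimal decomposition is:
Bags: B1 = {1, 2}  B2 = {2, 4}  B3 = {3, 4}  B4 = {0, 3}
Tree: B1–B2, B2–B3, B3–B4

The largest bag has 2 vertices, giving width 1; this decomposition certifies tw(G) ≤ 1. Any graph with an edge has treewidth ≥ 1, and G has the edge 1–2. Hence tw(G) = 1 exactly.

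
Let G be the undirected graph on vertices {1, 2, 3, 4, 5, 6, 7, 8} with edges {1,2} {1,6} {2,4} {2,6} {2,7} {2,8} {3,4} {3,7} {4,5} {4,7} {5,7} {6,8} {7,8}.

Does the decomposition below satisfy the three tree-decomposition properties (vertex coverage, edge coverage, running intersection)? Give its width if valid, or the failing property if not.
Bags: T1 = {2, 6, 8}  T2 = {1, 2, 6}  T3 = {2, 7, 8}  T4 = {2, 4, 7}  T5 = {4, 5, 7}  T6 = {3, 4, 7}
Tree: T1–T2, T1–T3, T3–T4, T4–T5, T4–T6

Yes; width 2.

Vertex coverage: the bags together contain {1, 2, 3, 4, 5, 6, 7, 8}, the full vertex set. Edge coverage: each edge of G has both endpoints in at least one bag. Running intersection: for every vertex, the bags containing it form a connected subtree. All three properties hold, so this is a valid tree decomposition of width max|bag| − 1 = 2, and hence tw(G) ≤ 2.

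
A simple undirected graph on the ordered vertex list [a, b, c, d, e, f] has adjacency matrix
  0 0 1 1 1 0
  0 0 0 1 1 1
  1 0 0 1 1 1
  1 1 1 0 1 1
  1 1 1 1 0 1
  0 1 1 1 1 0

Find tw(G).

A width-3 tree decomposition is:
Bags: B1 = {c, d, e, f}  B2 = {b, d, e, f}  B3 = {a, c, d, e}
Tree: B1–B2, B1–B3
Every bag has size at most 4, so the width is 4 − 1 = 3 and tw(G) ≤ 3. On the other hand G contains the 4-clique {a, c, d, e}. A clique must lie in a single bag of any decomposition, so no decomposition can have width below 3. Therefore the treewidth is 3.

3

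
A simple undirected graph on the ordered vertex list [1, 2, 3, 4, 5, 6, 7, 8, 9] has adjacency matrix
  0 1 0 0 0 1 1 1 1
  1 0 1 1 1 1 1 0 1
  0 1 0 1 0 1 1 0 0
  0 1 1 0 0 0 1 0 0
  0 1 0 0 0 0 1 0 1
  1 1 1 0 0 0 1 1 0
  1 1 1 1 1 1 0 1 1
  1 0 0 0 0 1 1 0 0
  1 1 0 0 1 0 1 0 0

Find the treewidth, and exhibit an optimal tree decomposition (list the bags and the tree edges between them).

The largest bag has 4 vertices, giving width 3; this decomposition certifies tw(G) ≤ 3. On the other hand G contains the 4-clique {1, 6, 7, 8}. A clique must lie in a single bag of any decomposition, so no decomposition can have width below 3. Hence tw(G) = 3 exactly.

Treewidth 3.
One such decomposition:
Bags: B1 = {1, 2, 6, 7}  B2 = {2, 3, 6, 7}  B3 = {2, 3, 4, 7}  B4 = {1, 2, 7, 9}  B5 = {2, 5, 7, 9}  B6 = {1, 6, 7, 8}
Tree: B1–B2, B2–B3, B1–B4, B4–B5, B1–B6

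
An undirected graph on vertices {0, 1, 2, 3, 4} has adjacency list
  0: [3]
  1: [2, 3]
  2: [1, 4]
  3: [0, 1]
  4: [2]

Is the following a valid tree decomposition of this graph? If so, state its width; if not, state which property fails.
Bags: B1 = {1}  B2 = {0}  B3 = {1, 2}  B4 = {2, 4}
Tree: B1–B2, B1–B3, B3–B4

A tree decomposition must satisfy three properties: every vertex lies in some bag; for every edge, both endpoints lie together in some bag; and for every vertex, the bags containing it form a connected subtree. Here vertex 3 appears in no bag, so the decomposition is invalid.

No — vertex 3 appears in no bag.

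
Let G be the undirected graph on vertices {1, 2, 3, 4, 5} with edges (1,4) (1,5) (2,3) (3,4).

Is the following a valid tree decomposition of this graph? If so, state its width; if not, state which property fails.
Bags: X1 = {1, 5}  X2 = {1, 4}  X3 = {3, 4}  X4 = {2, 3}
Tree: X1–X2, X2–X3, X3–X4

Yes; width 1.

Checking the three conditions: (i) the bags cover all of {1, 2, 3, 4, 5}; (ii) for each edge, some bag contains both endpoints; (iii) the bags containing any fixed vertex form a subtree. All hold, so the decomposition is valid with width 2 − 1 = 1.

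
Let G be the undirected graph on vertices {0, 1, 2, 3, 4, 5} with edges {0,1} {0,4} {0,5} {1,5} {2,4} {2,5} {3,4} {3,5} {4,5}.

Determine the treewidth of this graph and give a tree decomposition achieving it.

Each bag holds 3 vertices, so the decomposition has width 2, which upper-bounds the treewidth. For the lower bound, the 3 vertices {0, 1, 5} are pairwise adjacent, and any tree decomposition puts a clique entirely inside one bag — forcing width ≥ 2. Therefore the treewidth is 2.

Treewidth 2.
One such decomposition:
Bags: B1 = {0, 4, 5}  B2 = {3, 4, 5}  B3 = {0, 1, 5}  B4 = {2, 4, 5}
Tree: B1–B2, B1–B3, B1–B4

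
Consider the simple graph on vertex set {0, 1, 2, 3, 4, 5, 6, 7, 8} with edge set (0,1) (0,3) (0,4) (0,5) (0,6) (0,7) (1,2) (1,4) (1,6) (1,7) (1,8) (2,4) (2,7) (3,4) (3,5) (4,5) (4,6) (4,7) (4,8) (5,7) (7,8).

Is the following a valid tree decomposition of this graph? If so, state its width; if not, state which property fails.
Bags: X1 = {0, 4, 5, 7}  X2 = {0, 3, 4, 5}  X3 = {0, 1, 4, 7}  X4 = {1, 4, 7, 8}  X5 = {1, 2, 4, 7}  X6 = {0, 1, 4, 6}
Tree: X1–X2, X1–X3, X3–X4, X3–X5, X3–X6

Yes; width 3.

Checking the three conditions: (i) the bags cover all of {0, 1, 2, 3, 4, 5, 6, 7, 8}; (ii) for each edge, some bag contains both endpoints; (iii) the bags containing any fixed vertex form a subtree. All hold, so the decomposition is valid with width 4 − 1 = 3.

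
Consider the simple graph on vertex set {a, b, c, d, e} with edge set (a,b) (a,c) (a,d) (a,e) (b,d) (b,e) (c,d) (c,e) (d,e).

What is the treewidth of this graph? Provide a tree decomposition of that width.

Treewidth 3.
One optimal decomposition is:
Bags: B1 = {a, b, d, e}  B2 = {a, c, d, e}
Tree: B1–B2

Every bag has size at most 4, so the width is 4 − 1 = 3 and tw(G) ≤ 3. On the other hand G contains the 4-clique {a, c, d, e}. A clique must lie in a single bag of any decomposition, so no decomposition can have width below 3. Hence tw(G) = 3 exactly.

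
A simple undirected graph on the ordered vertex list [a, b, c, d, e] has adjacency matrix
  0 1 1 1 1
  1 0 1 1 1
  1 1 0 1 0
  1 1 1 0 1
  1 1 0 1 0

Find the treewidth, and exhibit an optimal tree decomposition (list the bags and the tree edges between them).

Each bag holds 4 vertices, so the decomposition has width 3, which upper-bounds the treewidth. Conversely, {a, b, d, e} is a clique of size 4, and the vertices of any clique must share a bag in every tree decomposition; so some bag has ≥ 4 vertices and tw(G) ≥ 3. Combining the bounds, tw(G) = 3.

Treewidth 3.
One such decomposition:
Bags: B1 = {a, b, d, e}  B2 = {a, b, c, d}
Tree: B1–B2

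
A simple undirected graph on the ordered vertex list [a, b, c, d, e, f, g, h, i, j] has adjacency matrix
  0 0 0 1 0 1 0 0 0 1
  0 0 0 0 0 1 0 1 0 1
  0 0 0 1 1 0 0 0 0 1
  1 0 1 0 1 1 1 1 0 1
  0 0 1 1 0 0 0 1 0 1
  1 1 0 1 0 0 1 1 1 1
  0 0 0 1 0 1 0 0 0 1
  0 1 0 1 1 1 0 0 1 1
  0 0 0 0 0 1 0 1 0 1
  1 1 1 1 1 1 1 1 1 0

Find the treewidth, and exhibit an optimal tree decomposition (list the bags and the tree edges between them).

Treewidth 3.
One such decomposition:
Bags: B1 = {d, e, h, j}  B2 = {d, f, h, j}  B3 = {f, h, i, j}  B4 = {b, f, h, j}  B5 = {c, d, e, j}  B6 = {d, f, g, j}  B7 = {a, d, f, j}
Tree: B1–B2, B2–B3, B3–B4, B1–B5, B2–B6, B6–B7

Each bag holds 4 vertices, so the decomposition has width 3, which upper-bounds the treewidth. For the lower bound, the 4 vertices {d, e, h, j} are pairwise adjacent, and any tree decomposition puts a clique entirely inside one bag — forcing width ≥ 3. Hence tw(G) = 3 exactly.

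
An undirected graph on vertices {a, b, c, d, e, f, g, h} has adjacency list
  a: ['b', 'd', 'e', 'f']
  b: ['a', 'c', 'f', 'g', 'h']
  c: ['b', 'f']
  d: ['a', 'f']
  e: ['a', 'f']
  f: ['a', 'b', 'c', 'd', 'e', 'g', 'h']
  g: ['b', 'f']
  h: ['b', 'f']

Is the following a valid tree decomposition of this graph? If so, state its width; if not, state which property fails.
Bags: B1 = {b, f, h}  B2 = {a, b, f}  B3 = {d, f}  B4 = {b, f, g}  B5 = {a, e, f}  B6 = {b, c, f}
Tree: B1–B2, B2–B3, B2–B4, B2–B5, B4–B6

No — edge (a,d) lies in no bag.

A tree decomposition must satisfy three properties: every vertex lies in some bag; for every edge, both endpoints lie together in some bag; and for every vertex, the bags containing it form a connected subtree. Here edge (a,d) lies in no bag, so the decomposition is invalid.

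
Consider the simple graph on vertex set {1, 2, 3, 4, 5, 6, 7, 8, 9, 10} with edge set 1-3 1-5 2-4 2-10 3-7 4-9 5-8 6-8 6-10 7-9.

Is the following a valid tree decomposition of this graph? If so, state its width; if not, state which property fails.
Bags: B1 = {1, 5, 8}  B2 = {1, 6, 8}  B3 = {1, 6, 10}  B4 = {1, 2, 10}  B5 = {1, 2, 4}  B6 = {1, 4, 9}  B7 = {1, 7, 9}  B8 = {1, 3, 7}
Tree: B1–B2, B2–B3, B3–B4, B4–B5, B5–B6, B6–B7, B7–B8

Checking the three conditions: (i) the bags cover all of {1, 2, 3, 4, 5, 6, 7, 8, 9, 10}; (ii) for each edge, some bag contains both endpoints; (iii) the bags containing any fixed vertex form a subtree. All hold, so the decomposition is valid with width 3 − 1 = 2.

Yes; width 2.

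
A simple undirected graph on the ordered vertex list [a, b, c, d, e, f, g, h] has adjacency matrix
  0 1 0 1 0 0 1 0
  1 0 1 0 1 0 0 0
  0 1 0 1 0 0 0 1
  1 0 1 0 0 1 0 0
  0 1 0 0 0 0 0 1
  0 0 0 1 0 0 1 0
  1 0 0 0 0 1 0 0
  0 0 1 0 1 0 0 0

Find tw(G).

A width-2 tree decomposition is:
Bags: B1 = {a, f, g}  B2 = {a, d, f}  B3 = {a, b, d}  B4 = {b, c, d}  B5 = {b, c, e}  B6 = {c, e, h}
Tree: B1–B2, B2–B3, B3–B4, B4–B5, B5–B6
Every bag has size at most 3, so the width is 3 − 1 = 2 and tw(G) ≤ 2. Since g–f–d–a–g is a cycle in G, G is not acyclic. Forests are exactly the graphs of treewidth ≤ 1, so tw(G) ≥ 2. Combining the bounds, tw(G) = 2.

2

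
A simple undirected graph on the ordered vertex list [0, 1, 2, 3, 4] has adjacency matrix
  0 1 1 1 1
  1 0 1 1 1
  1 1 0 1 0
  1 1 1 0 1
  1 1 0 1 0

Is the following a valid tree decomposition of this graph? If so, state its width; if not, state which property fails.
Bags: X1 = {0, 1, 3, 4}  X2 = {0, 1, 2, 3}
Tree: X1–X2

Vertex coverage: the bags together contain {0, 1, 2, 3, 4}, the full vertex set. Edge coverage: each edge of G has both endpoints in at least one bag. Running intersection: for every vertex, the bags containing it form a connected subtree. All three properties hold, so this is a valid tree decomposition of width max|bag| − 1 = 3, and hence tw(G) ≤ 3.

Yes; width 3.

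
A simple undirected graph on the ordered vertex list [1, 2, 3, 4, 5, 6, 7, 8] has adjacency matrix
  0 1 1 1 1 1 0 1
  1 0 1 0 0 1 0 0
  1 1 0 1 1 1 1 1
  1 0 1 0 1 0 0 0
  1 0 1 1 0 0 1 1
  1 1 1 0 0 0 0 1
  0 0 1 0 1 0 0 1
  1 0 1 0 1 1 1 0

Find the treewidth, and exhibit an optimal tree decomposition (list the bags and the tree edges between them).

Each bag holds 4 vertices, so the decomposition has width 3, which upper-bounds the treewidth. On the other hand G contains the 4-clique {1, 2, 3, 6}. A clique must lie in a single bag of any decomposition, so no decomposition can have width below 3. Therefore the treewidth is 3.

Treewidth 3.
One such decomposition:
Bags: B1 = {1, 3, 6, 8}  B2 = {1, 3, 5, 8}  B3 = {1, 2, 3, 6}  B4 = {3, 5, 7, 8}  B5 = {1, 3, 4, 5}
Tree: B1–B2, B1–B3, B2–B4, B2–B5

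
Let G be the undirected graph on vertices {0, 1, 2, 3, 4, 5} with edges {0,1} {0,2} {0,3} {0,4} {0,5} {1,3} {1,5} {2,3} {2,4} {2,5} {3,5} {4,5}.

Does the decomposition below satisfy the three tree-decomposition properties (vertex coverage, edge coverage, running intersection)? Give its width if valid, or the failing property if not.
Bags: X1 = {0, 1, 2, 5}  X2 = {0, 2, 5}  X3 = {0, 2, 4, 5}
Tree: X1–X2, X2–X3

No — vertex 3 appears in no bag.

A tree decomposition must satisfy three properties: every vertex lies in some bag; for every edge, both endpoints lie together in some bag; and for every vertex, the bags containing it form a connected subtree. Here vertex 3 appears in no bag, so the decomposition is invalid.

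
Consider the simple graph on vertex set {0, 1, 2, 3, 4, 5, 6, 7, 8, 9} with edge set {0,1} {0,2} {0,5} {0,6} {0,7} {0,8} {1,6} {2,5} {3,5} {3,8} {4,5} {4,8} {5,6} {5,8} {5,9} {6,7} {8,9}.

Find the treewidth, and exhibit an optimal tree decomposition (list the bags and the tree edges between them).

Every bag has size at most 3, so the width is 3 − 1 = 2 and tw(G) ≤ 2. On the other hand G contains the 3-clique {0, 1, 6}. A clique must lie in a single bag of any decomposition, so no decomposition can have width below 2. Hence tw(G) = 2 exactly.

Treewidth 2.
One such decomposition:
Bags: B1 = {0, 5, 6}  B2 = {0, 1, 6}  B3 = {0, 2, 5}  B4 = {0, 5, 8}  B5 = {4, 5, 8}  B6 = {5, 8, 9}  B7 = {3, 5, 8}  B8 = {0, 6, 7}
Tree: B1–B2, B1–B3, B3–B4, B4–B5, B4–B6, B4–B7, B2–B8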